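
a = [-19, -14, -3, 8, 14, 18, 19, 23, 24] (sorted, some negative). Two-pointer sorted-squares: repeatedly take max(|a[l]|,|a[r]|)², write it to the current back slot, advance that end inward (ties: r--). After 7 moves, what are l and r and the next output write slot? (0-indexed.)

l=2, r=3, next write slot=1

l=0 r=8: |-19|<=|24| out[8]=576, r--
l=0 r=7: |-19|<=|23| out[7]=529, r--
l=0 r=6: |-19|<=|19| out[6]=361, r--
l=0 r=5: |-19|>|18| out[5]=361, l++
l=1 r=5: |-14|<=|18| out[4]=324, r--
l=1 r=4: |-14|<=|14| out[3]=196, r--
l=1 r=3: |-14|>|8| out[2]=196, l++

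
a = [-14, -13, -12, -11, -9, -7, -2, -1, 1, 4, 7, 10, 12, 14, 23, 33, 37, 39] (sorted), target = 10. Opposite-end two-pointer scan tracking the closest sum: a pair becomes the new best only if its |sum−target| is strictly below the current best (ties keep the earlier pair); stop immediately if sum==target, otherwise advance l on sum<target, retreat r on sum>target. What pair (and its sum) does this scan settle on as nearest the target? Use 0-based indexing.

pair (-13, 23) with sum 10 (|Δ|=0)

l=0 r=17: -14+39=25 d=15 *, r--
l=0 r=16: -14+37=23 d=13 *, r--
l=0 r=15: -14+33=19 d=9 *, r--
l=0 r=14: -14+23=9 d=1 *, l++
l=1 r=14: -13+23=10 d=0 *, stop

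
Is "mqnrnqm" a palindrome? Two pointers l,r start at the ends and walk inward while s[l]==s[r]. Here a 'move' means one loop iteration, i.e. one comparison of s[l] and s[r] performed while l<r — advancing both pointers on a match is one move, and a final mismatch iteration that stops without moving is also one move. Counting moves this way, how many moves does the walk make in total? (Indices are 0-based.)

l=0 r=6: 'm'=='m', l++,r--
l=1 r=5: 'q'=='q', l++,r--
l=2 r=4: 'n'=='n', l++,r--

3 moves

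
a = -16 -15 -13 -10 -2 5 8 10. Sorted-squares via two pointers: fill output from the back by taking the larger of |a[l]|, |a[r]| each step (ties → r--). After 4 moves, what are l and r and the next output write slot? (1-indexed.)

[1,8] |-16|>|10| out[8]=256 → l++
[2,8] |-15|>|10| out[7]=225 → l++
[3,8] |-13|>|10| out[6]=169 → l++
[4,8] |-10|<=|10| out[5]=100 → r--

l=4, r=7, next write slot=4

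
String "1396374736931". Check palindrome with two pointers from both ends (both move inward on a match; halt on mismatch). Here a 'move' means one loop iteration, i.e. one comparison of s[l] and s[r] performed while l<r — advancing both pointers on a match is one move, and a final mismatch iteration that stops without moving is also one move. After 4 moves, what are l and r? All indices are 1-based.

l=1 r=13: '1'=='1', l++,r--
l=2 r=12: '3'=='3', l++,r--
l=3 r=11: '9'=='9', l++,r--
l=4 r=10: '6'=='6', l++,r--

l=5, r=9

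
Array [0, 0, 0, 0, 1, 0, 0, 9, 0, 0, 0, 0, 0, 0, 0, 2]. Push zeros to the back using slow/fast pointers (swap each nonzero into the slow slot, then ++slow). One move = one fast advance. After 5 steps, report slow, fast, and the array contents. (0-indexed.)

slow=1, fast=5, a=[1, 0, 0, 0, 0, 0, 0, 9, 0, 0, 0, 0, 0, 0, 0, 2]

slow=0 fast=0: a[fast]=0, fast++
slow=0 fast=1: a[fast]=0, fast++
slow=0 fast=2: a[fast]=0, fast++
slow=0 fast=3: a[fast]=0, fast++
slow=0 fast=4: a[fast]=1≠0 swap→a[0]=1, slow++,fast++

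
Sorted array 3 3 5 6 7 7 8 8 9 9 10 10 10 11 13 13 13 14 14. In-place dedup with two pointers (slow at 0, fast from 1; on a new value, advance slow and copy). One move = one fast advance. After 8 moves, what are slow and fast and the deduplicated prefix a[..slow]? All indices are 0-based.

(s=0,f=1) a[fast]=3=a[slow] dup → fast++
(s=0,f=2) a[fast]=5≠a[slow]=3 write a[1]=5 → slow++,fast++
(s=1,f=3) a[fast]=6≠a[slow]=5 write a[2]=6 → slow++,fast++
(s=2,f=4) a[fast]=7≠a[slow]=6 write a[3]=7 → slow++,fast++
(s=3,f=5) a[fast]=7=a[slow] dup → fast++
(s=3,f=6) a[fast]=8≠a[slow]=7 write a[4]=8 → slow++,fast++
(s=4,f=7) a[fast]=8=a[slow] dup → fast++
(s=4,f=8) a[fast]=9≠a[slow]=8 write a[5]=9 → slow++,fast++

slow=5, fast=9, prefix=[3, 5, 6, 7, 8, 9]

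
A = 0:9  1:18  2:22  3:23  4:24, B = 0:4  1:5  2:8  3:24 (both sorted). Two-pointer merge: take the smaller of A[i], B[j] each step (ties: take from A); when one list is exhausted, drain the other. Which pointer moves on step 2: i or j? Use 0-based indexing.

j

[i=0,j=0] A[i]=9>B[j]=4 take 4 → j++
[i=0,j=1] A[i]=9>B[j]=5 take 5 → j++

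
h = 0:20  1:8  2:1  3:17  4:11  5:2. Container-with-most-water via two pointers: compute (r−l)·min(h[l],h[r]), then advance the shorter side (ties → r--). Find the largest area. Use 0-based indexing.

l=0 r=5: min(20,2)*5=10 best=10 *, r--
l=0 r=4: min(20,11)*4=44 best=44 *, r--
l=0 r=3: min(20,17)*3=51 best=51 *, r--
l=0 r=2: min(20,1)*2=2 best=51, r--
l=0 r=1: min(20,8)*1=8 best=51, r--

max area = 51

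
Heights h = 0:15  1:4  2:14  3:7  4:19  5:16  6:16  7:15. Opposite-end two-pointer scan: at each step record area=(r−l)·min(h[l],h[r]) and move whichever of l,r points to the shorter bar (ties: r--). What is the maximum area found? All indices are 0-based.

max area = 105

l=0 r=7: min(15,15)*7=105 best=105 *, r--
l=0 r=6: min(15,16)*6=90 best=105, l++
l=1 r=6: min(4,16)*5=20 best=105, l++
l=2 r=6: min(14,16)*4=56 best=105, l++
l=3 r=6: min(7,16)*3=21 best=105, l++
l=4 r=6: min(19,16)*2=32 best=105, r--
l=4 r=5: min(19,16)*1=16 best=105, r--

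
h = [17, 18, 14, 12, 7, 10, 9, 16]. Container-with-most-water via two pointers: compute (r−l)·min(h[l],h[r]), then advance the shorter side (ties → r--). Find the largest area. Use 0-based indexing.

max area = 112

[0,7] min(17,16)*7=112 best=112 * → r--
[0,6] min(17,9)*6=54 best=112 → r--
[0,5] min(17,10)*5=50 best=112 → r--
[0,4] min(17,7)*4=28 best=112 → r--
[0,3] min(17,12)*3=36 best=112 → r--
[0,2] min(17,14)*2=28 best=112 → r--
[0,1] min(17,18)*1=17 best=112 → l++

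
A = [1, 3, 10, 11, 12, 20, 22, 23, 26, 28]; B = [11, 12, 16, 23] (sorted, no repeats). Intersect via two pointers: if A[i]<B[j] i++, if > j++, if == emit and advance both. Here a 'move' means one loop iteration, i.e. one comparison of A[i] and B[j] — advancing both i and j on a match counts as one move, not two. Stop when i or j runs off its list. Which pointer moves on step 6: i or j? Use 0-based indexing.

j

i=0 j=0: 1<11, i++
i=1 j=0: 3<11, i++
i=2 j=0: 10<11, i++
i=3 j=0: 11==11 emit, i++,j++
i=4 j=1: 12==12 emit, i++,j++
i=5 j=2: 20>16, j++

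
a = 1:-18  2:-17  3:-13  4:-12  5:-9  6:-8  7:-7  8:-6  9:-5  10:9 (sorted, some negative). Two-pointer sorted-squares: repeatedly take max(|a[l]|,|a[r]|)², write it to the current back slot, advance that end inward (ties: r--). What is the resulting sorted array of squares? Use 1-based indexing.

[1,10] |-18|>|9| out[10]=324 → l++
[2,10] |-17|>|9| out[9]=289 → l++
[3,10] |-13|>|9| out[8]=169 → l++
[4,10] |-12|>|9| out[7]=144 → l++
[5,10] |-9|<=|9| out[6]=81 → r--
[5,9] |-9|>|-5| out[5]=81 → l++
[6,9] |-8|>|-5| out[4]=64 → l++
[7,9] |-7|>|-5| out[3]=49 → l++
[8,9] |-6|>|-5| out[2]=36 → l++
[9,9] |-5|<=|-5| out[1]=25 → r--

[25, 36, 49, 64, 81, 81, 144, 169, 289, 324]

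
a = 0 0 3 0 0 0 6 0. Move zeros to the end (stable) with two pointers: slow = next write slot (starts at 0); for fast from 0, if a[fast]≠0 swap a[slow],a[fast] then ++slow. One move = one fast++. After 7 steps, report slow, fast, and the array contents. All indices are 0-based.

slow=2, fast=7, a=[3, 6, 0, 0, 0, 0, 0, 0]

(s=0,f=0) a[fast]=0 → fast++
(s=0,f=1) a[fast]=0 → fast++
(s=0,f=2) a[fast]=3≠0 swap→a[0]=3 → slow++,fast++
(s=1,f=3) a[fast]=0 → fast++
(s=1,f=4) a[fast]=0 → fast++
(s=1,f=5) a[fast]=0 → fast++
(s=1,f=6) a[fast]=6≠0 swap→a[1]=6 → slow++,fast++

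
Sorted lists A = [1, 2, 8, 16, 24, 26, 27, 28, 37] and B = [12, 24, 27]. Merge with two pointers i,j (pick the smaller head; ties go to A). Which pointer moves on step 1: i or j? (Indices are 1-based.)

i

i=1 j=1: A[i]=1<=B[j]=12 take 1, i++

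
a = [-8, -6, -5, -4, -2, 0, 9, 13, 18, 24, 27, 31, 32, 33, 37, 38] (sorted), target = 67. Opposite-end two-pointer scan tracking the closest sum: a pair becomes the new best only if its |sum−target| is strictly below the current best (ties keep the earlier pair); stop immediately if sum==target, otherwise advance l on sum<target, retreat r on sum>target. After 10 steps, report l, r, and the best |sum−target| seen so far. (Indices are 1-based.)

l=1 r=16: -8+38=30 d=37 *, l++
l=2 r=16: -6+38=32 d=35 *, l++
l=3 r=16: -5+38=33 d=34 *, l++
l=4 r=16: -4+38=34 d=33 *, l++
l=5 r=16: -2+38=36 d=31 *, l++
l=6 r=16: 0+38=38 d=29 *, l++
l=7 r=16: 9+38=47 d=20 *, l++
l=8 r=16: 13+38=51 d=16 *, l++
l=9 r=16: 18+38=56 d=11 *, l++
l=10 r=16: 24+38=62 d=5 *, l++

l=11, r=16, best |Δ|=5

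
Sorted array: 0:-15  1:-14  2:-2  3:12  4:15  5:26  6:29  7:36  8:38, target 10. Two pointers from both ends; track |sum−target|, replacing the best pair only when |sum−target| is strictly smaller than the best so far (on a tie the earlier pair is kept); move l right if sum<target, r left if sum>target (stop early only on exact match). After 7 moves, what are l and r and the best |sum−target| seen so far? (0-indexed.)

l=0 r=8: -15+38=23 d=13 *, r--
l=0 r=7: -15+36=21 d=11 *, r--
l=0 r=6: -15+29=14 d=4 *, r--
l=0 r=5: -15+26=11 d=1 *, r--
l=0 r=4: -15+15=0 d=10, l++
l=1 r=4: -14+15=1 d=9, l++
l=2 r=4: -2+15=13 d=3, r--

l=2, r=3, best |Δ|=1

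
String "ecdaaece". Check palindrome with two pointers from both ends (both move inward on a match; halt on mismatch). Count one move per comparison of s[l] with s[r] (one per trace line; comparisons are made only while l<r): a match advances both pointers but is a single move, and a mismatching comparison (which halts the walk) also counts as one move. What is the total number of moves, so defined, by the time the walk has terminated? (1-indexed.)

3 moves

[1,8] 'e'=='e' → l++,r--
[2,7] 'c'=='c' → l++,r--
[3,6] 'd'!='e' → stop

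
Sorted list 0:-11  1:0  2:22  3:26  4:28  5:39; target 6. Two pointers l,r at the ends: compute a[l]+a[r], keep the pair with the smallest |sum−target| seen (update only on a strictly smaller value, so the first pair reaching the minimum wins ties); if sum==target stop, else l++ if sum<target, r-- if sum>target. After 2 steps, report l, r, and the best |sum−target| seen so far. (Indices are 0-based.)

[0,5] -11+39=28 d=22 * → r--
[0,4] -11+28=17 d=11 * → r--

l=0, r=3, best |Δ|=11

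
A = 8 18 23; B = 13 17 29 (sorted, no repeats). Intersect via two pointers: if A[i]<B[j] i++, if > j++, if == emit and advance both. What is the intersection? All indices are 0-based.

intersection = []

[i=0,j=0] 8<13 → i++
[i=1,j=0] 18>13 → j++
[i=1,j=1] 18>17 → j++
[i=1,j=2] 18<29 → i++
[i=2,j=2] 23<29 → i++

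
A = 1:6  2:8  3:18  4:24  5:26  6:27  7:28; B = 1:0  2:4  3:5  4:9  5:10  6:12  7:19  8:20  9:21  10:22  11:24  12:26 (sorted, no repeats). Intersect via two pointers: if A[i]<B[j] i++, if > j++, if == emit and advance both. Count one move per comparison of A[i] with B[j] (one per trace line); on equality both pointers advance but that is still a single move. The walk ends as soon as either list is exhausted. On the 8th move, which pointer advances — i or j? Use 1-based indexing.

j

[i=1,j=1] 6>0 → j++
[i=1,j=2] 6>4 → j++
[i=1,j=3] 6>5 → j++
[i=1,j=4] 6<9 → i++
[i=2,j=4] 8<9 → i++
[i=3,j=4] 18>9 → j++
[i=3,j=5] 18>10 → j++
[i=3,j=6] 18>12 → j++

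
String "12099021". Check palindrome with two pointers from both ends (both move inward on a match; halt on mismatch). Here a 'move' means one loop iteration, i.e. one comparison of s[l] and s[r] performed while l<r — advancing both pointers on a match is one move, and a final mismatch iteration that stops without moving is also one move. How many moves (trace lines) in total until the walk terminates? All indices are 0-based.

[0,7] '1'=='1' → l++,r--
[1,6] '2'=='2' → l++,r--
[2,5] '0'=='0' → l++,r--
[3,4] '9'=='9' → l++,r--

4 moves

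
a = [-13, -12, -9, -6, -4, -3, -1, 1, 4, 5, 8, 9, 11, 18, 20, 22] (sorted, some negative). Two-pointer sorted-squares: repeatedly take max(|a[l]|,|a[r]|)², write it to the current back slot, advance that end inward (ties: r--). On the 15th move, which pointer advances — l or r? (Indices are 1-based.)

l=1 r=16: |-13|<=|22| out[16]=484, r--
l=1 r=15: |-13|<=|20| out[15]=400, r--
l=1 r=14: |-13|<=|18| out[14]=324, r--
l=1 r=13: |-13|>|11| out[13]=169, l++
l=2 r=13: |-12|>|11| out[12]=144, l++
l=3 r=13: |-9|<=|11| out[11]=121, r--
l=3 r=12: |-9|<=|9| out[10]=81, r--
l=3 r=11: |-9|>|8| out[9]=81, l++
l=4 r=11: |-6|<=|8| out[8]=64, r--
l=4 r=10: |-6|>|5| out[7]=36, l++
l=5 r=10: |-4|<=|5| out[6]=25, r--
l=5 r=9: |-4|<=|4| out[5]=16, r--
l=5 r=8: |-4|>|1| out[4]=16, l++
l=6 r=8: |-3|>|1| out[3]=9, l++
l=7 r=8: |-1|<=|1| out[2]=1, r--

r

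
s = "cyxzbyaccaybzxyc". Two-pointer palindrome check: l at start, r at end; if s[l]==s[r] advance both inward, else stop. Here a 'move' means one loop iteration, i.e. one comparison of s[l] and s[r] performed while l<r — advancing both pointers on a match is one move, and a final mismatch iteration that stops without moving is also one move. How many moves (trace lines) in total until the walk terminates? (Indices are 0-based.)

8 moves

[0,15] 'c'=='c' → l++,r--
[1,14] 'y'=='y' → l++,r--
[2,13] 'x'=='x' → l++,r--
[3,12] 'z'=='z' → l++,r--
[4,11] 'b'=='b' → l++,r--
[5,10] 'y'=='y' → l++,r--
[6,9] 'a'=='a' → l++,r--
[7,8] 'c'=='c' → l++,r--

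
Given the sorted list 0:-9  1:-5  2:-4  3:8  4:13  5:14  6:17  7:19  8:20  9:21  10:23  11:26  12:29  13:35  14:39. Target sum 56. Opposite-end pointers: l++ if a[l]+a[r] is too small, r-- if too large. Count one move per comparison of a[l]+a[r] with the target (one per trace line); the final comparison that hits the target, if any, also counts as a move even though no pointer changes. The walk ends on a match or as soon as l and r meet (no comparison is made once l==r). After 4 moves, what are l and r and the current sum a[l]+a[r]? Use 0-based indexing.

l=0 r=14: -9+39=30 <56, l++
l=1 r=14: -5+39=34 <56, l++
l=2 r=14: -4+39=35 <56, l++
l=3 r=14: 8+39=47 <56, l++

l=4, r=14, sum=52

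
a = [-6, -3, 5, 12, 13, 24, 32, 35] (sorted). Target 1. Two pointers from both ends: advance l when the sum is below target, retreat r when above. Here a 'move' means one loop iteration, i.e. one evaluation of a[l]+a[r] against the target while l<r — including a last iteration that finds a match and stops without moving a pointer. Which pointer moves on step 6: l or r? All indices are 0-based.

l

l=0 r=7: -6+35=29 >1, r--
l=0 r=6: -6+32=26 >1, r--
l=0 r=5: -6+24=18 >1, r--
l=0 r=4: -6+13=7 >1, r--
l=0 r=3: -6+12=6 >1, r--
l=0 r=2: -6+5=-1 <1, l++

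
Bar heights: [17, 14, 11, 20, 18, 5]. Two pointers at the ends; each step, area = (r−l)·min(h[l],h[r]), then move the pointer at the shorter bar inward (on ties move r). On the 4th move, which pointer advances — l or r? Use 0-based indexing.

l=0 r=5: min(17,5)*5=25 best=25 *, r--
l=0 r=4: min(17,18)*4=68 best=68 *, l++
l=1 r=4: min(14,18)*3=42 best=68, l++
l=2 r=4: min(11,18)*2=22 best=68, l++

l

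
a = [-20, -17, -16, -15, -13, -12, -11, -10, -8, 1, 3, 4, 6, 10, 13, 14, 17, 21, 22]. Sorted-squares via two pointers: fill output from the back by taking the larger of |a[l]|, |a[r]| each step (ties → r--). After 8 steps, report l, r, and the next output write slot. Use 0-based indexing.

[0,18] |-20|<=|22| out[18]=484 → r--
[0,17] |-20|<=|21| out[17]=441 → r--
[0,16] |-20|>|17| out[16]=400 → l++
[1,16] |-17|<=|17| out[15]=289 → r--
[1,15] |-17|>|14| out[14]=289 → l++
[2,15] |-16|>|14| out[13]=256 → l++
[3,15] |-15|>|14| out[12]=225 → l++
[4,15] |-13|<=|14| out[11]=196 → r--

l=4, r=14, next write slot=10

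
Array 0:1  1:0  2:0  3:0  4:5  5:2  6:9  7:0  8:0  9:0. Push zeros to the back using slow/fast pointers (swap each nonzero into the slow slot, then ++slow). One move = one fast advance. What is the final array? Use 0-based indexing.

[1, 5, 2, 9, 0, 0, 0, 0, 0, 0]

slow=0 fast=0: a[fast]=1≠0 swap→a[0]=1, slow++,fast++
slow=1 fast=1: a[fast]=0, fast++
slow=1 fast=2: a[fast]=0, fast++
slow=1 fast=3: a[fast]=0, fast++
slow=1 fast=4: a[fast]=5≠0 swap→a[1]=5, slow++,fast++
slow=2 fast=5: a[fast]=2≠0 swap→a[2]=2, slow++,fast++
slow=3 fast=6: a[fast]=9≠0 swap→a[3]=9, slow++,fast++
slow=4 fast=7: a[fast]=0, fast++
slow=4 fast=8: a[fast]=0, fast++
slow=4 fast=9: a[fast]=0, fast++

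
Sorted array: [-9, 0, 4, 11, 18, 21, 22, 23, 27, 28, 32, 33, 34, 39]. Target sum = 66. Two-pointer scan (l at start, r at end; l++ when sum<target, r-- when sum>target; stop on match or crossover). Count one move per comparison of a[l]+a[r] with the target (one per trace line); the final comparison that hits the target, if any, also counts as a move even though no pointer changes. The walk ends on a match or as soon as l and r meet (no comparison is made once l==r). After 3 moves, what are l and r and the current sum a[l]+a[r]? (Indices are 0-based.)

[0,13] -9+39=30 <66 → l++
[1,13] 0+39=39 <66 → l++
[2,13] 4+39=43 <66 → l++

l=3, r=13, sum=50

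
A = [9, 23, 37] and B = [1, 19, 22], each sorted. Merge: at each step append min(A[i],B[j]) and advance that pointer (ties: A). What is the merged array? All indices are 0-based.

[i=0,j=0] A[i]=9>B[j]=1 take 1 → j++
[i=0,j=1] A[i]=9<=B[j]=19 take 9 → i++
[i=1,j=1] A[i]=23>B[j]=19 take 19 → j++
[i=1,j=2] A[i]=23>B[j]=22 take 22 → j++
[i=1,j=3] B done, take A[i]=23 → i++
[i=2,j=3] B done, take A[i]=37 → i++

[1, 9, 19, 22, 23, 37]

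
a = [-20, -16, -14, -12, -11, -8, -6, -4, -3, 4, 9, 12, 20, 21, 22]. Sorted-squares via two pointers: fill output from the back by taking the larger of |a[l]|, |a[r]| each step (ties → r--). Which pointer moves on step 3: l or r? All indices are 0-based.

r

l=0 r=14: |-20|<=|22| out[14]=484, r--
l=0 r=13: |-20|<=|21| out[13]=441, r--
l=0 r=12: |-20|<=|20| out[12]=400, r--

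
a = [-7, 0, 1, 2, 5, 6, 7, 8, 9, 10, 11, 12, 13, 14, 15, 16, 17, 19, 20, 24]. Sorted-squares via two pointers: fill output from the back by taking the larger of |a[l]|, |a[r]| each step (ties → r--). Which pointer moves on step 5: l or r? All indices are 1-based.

r

[1,20] |-7|<=|24| out[20]=576 → r--
[1,19] |-7|<=|20| out[19]=400 → r--
[1,18] |-7|<=|19| out[18]=361 → r--
[1,17] |-7|<=|17| out[17]=289 → r--
[1,16] |-7|<=|16| out[16]=256 → r--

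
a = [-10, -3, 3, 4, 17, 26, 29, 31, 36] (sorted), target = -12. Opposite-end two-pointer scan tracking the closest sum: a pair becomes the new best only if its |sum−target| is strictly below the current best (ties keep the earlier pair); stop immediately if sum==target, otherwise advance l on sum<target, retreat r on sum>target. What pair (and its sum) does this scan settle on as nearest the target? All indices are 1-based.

[1,9] -10+36=26 d=38 * → r--
[1,8] -10+31=21 d=33 * → r--
[1,7] -10+29=19 d=31 * → r--
[1,6] -10+26=16 d=28 * → r--
[1,5] -10+17=7 d=19 * → r--
[1,4] -10+4=-6 d=6 * → r--
[1,3] -10+3=-7 d=5 * → r--
[1,2] -10+-3=-13 d=1 * → l++

pair (-10, -3) with sum -13 (|Δ|=1)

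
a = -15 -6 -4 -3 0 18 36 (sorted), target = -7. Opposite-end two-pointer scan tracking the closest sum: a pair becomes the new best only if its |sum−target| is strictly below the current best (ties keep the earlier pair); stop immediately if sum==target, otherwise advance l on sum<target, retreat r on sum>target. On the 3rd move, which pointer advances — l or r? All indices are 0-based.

[0,6] -15+36=21 d=28 * → r--
[0,5] -15+18=3 d=10 * → r--
[0,4] -15+0=-15 d=8 * → l++

l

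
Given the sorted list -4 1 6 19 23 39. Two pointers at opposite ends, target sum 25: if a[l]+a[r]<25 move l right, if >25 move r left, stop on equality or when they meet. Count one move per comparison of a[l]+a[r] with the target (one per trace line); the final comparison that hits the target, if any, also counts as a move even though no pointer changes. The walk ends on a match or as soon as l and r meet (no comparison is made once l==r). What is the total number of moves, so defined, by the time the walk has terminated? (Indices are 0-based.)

5 moves

[0,5] -4+39=35 >25 → r--
[0,4] -4+23=19 <25 → l++
[1,4] 1+23=24 <25 → l++
[2,4] 6+23=29 >25 → r--
[2,3] 6+19=25 → found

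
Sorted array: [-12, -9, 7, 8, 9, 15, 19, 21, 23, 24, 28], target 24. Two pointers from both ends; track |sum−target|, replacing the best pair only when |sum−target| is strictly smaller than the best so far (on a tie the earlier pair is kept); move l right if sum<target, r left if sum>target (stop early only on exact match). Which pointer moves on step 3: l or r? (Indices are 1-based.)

[1,11] -12+28=16 d=8 * → l++
[2,11] -9+28=19 d=5 * → l++
[3,11] 7+28=35 d=11 → r--

r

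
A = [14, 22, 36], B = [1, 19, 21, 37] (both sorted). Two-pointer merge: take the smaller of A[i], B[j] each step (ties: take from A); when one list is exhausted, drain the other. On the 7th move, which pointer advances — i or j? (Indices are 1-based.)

[i=1,j=1] A[i]=14>B[j]=1 take 1 → j++
[i=1,j=2] A[i]=14<=B[j]=19 take 14 → i++
[i=2,j=2] A[i]=22>B[j]=19 take 19 → j++
[i=2,j=3] A[i]=22>B[j]=21 take 21 → j++
[i=2,j=4] A[i]=22<=B[j]=37 take 22 → i++
[i=3,j=4] A[i]=36<=B[j]=37 take 36 → i++
[i=4,j=4] A done, take B[j]=37 → j++

j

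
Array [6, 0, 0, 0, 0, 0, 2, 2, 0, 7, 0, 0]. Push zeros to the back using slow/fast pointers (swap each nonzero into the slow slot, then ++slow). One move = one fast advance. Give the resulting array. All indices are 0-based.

[6, 2, 2, 7, 0, 0, 0, 0, 0, 0, 0, 0]

(s=0,f=0) a[fast]=6≠0 swap→a[0]=6 → slow++,fast++
(s=1,f=1) a[fast]=0 → fast++
(s=1,f=2) a[fast]=0 → fast++
(s=1,f=3) a[fast]=0 → fast++
(s=1,f=4) a[fast]=0 → fast++
(s=1,f=5) a[fast]=0 → fast++
(s=1,f=6) a[fast]=2≠0 swap→a[1]=2 → slow++,fast++
(s=2,f=7) a[fast]=2≠0 swap→a[2]=2 → slow++,fast++
(s=3,f=8) a[fast]=0 → fast++
(s=3,f=9) a[fast]=7≠0 swap→a[3]=7 → slow++,fast++
(s=4,f=10) a[fast]=0 → fast++
(s=4,f=11) a[fast]=0 → fast++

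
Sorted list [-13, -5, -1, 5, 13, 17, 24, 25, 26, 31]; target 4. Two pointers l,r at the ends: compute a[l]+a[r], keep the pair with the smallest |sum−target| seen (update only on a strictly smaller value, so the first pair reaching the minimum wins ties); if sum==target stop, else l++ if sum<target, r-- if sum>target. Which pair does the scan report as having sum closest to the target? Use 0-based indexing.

l=0 r=9: -13+31=18 d=14 *, r--
l=0 r=8: -13+26=13 d=9 *, r--
l=0 r=7: -13+25=12 d=8 *, r--
l=0 r=6: -13+24=11 d=7 *, r--
l=0 r=5: -13+17=4 d=0 *, stop

pair (-13, 17) with sum 4 (|Δ|=0)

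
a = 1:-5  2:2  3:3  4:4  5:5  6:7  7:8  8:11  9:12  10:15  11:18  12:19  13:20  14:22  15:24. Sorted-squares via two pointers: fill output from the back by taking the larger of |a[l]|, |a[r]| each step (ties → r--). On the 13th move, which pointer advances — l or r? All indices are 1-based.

l=1 r=15: |-5|<=|24| out[15]=576, r--
l=1 r=14: |-5|<=|22| out[14]=484, r--
l=1 r=13: |-5|<=|20| out[13]=400, r--
l=1 r=12: |-5|<=|19| out[12]=361, r--
l=1 r=11: |-5|<=|18| out[11]=324, r--
l=1 r=10: |-5|<=|15| out[10]=225, r--
l=1 r=9: |-5|<=|12| out[9]=144, r--
l=1 r=8: |-5|<=|11| out[8]=121, r--
l=1 r=7: |-5|<=|8| out[7]=64, r--
l=1 r=6: |-5|<=|7| out[6]=49, r--
l=1 r=5: |-5|<=|5| out[5]=25, r--
l=1 r=4: |-5|>|4| out[4]=25, l++
l=2 r=4: |2|<=|4| out[3]=16, r--

r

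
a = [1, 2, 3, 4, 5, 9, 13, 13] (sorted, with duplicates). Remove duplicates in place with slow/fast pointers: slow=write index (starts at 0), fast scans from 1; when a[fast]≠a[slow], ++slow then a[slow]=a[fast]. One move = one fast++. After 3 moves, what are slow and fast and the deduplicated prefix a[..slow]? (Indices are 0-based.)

(s=0,f=1) a[fast]=2≠a[slow]=1 write a[1]=2 → slow++,fast++
(s=1,f=2) a[fast]=3≠a[slow]=2 write a[2]=3 → slow++,fast++
(s=2,f=3) a[fast]=4≠a[slow]=3 write a[3]=4 → slow++,fast++

slow=3, fast=4, prefix=[1, 2, 3, 4]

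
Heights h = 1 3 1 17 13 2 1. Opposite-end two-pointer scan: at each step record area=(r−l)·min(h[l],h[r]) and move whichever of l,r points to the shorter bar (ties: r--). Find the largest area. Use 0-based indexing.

max area = 13

l=0 r=6: min(1,1)*6=6 best=6 *, r--
l=0 r=5: min(1,2)*5=5 best=6, l++
l=1 r=5: min(3,2)*4=8 best=8 *, r--
l=1 r=4: min(3,13)*3=9 best=9 *, l++
l=2 r=4: min(1,13)*2=2 best=9, l++
l=3 r=4: min(17,13)*1=13 best=13 *, r--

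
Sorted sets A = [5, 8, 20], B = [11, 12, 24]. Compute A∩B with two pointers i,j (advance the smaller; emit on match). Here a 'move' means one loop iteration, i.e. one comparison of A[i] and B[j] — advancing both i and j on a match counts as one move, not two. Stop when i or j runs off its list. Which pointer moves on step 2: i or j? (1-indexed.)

i

[i=1,j=1] 5<11 → i++
[i=2,j=1] 8<11 → i++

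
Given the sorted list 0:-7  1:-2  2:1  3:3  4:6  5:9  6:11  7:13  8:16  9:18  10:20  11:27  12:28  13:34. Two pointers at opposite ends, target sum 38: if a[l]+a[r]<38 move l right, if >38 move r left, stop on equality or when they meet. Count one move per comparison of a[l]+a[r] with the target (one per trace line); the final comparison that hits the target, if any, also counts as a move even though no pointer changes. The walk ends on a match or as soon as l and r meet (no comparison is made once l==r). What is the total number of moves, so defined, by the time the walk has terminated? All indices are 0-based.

[0,13] -7+34=27 <38 → l++
[1,13] -2+34=32 <38 → l++
[2,13] 1+34=35 <38 → l++
[3,13] 3+34=37 <38 → l++
[4,13] 6+34=40 >38 → r--
[4,12] 6+28=34 <38 → l++
[5,12] 9+28=37 <38 → l++
[6,12] 11+28=39 >38 → r--
[6,11] 11+27=38 → found

9 moves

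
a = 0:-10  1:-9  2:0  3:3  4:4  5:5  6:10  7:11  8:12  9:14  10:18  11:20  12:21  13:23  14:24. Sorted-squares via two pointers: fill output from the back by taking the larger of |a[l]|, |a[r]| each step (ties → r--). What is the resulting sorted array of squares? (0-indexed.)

[0,14] |-10|<=|24| out[14]=576 → r--
[0,13] |-10|<=|23| out[13]=529 → r--
[0,12] |-10|<=|21| out[12]=441 → r--
[0,11] |-10|<=|20| out[11]=400 → r--
[0,10] |-10|<=|18| out[10]=324 → r--
[0,9] |-10|<=|14| out[9]=196 → r--
[0,8] |-10|<=|12| out[8]=144 → r--
[0,7] |-10|<=|11| out[7]=121 → r--
[0,6] |-10|<=|10| out[6]=100 → r--
[0,5] |-10|>|5| out[5]=100 → l++
[1,5] |-9|>|5| out[4]=81 → l++
[2,5] |0|<=|5| out[3]=25 → r--
[2,4] |0|<=|4| out[2]=16 → r--
[2,3] |0|<=|3| out[1]=9 → r--
[2,2] |0|<=|0| out[0]=0 → r--

[0, 9, 16, 25, 81, 100, 100, 121, 144, 196, 324, 400, 441, 529, 576]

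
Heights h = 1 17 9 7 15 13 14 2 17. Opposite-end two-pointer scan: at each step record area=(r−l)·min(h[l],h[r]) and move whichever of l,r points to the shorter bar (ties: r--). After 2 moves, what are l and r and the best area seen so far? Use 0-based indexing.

[0,8] min(1,17)*8=8 best=8 * → l++
[1,8] min(17,17)*7=119 best=119 * → r--

l=1, r=7, best area=119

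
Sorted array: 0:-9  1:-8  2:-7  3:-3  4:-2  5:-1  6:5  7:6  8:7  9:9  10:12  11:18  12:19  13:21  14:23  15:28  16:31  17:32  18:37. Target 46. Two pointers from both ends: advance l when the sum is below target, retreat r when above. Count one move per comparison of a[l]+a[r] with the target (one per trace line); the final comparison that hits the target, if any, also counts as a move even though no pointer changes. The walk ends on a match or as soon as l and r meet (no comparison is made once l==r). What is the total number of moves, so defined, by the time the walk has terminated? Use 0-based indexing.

[0,18] -9+37=28 <46 → l++
[1,18] -8+37=29 <46 → l++
[2,18] -7+37=30 <46 → l++
[3,18] -3+37=34 <46 → l++
[4,18] -2+37=35 <46 → l++
[5,18] -1+37=36 <46 → l++
[6,18] 5+37=42 <46 → l++
[7,18] 6+37=43 <46 → l++
[8,18] 7+37=44 <46 → l++
[9,18] 9+37=46 → found

10 moves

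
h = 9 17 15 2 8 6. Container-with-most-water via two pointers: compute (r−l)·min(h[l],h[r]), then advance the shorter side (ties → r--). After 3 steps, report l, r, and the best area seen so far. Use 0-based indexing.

[0,5] min(9,6)*5=30 best=30 * → r--
[0,4] min(9,8)*4=32 best=32 * → r--
[0,3] min(9,2)*3=6 best=32 → r--

l=0, r=2, best area=32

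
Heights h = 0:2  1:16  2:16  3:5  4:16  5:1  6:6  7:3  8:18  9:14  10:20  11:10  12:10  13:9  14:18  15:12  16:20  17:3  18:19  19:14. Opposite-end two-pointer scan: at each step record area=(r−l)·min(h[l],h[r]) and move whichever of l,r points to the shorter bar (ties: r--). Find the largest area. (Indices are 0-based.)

[0,19] min(2,14)*19=38 best=38 * → l++
[1,19] min(16,14)*18=252 best=252 * → r--
[1,18] min(16,19)*17=272 best=272 * → l++
[2,18] min(16,19)*16=256 best=272 → l++
[3,18] min(5,19)*15=75 best=272 → l++
[4,18] min(16,19)*14=224 best=272 → l++
[5,18] min(1,19)*13=13 best=272 → l++
[6,18] min(6,19)*12=72 best=272 → l++
[7,18] min(3,19)*11=33 best=272 → l++
[8,18] min(18,19)*10=180 best=272 → l++
[9,18] min(14,19)*9=126 best=272 → l++
[10,18] min(20,19)*8=152 best=272 → r--
[10,17] min(20,3)*7=21 best=272 → r--
[10,16] min(20,20)*6=120 best=272 → r--
[10,15] min(20,12)*5=60 best=272 → r--
[10,14] min(20,18)*4=72 best=272 → r--
[10,13] min(20,9)*3=27 best=272 → r--
[10,12] min(20,10)*2=20 best=272 → r--
[10,11] min(20,10)*1=10 best=272 → r--

max area = 272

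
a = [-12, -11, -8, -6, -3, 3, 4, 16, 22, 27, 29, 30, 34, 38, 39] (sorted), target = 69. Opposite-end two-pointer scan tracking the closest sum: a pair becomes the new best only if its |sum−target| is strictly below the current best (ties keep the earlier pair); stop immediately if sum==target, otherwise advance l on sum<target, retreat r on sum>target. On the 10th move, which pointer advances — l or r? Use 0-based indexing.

l

[0,14] -12+39=27 d=42 * → l++
[1,14] -11+39=28 d=41 * → l++
[2,14] -8+39=31 d=38 * → l++
[3,14] -6+39=33 d=36 * → l++
[4,14] -3+39=36 d=33 * → l++
[5,14] 3+39=42 d=27 * → l++
[6,14] 4+39=43 d=26 * → l++
[7,14] 16+39=55 d=14 * → l++
[8,14] 22+39=61 d=8 * → l++
[9,14] 27+39=66 d=3 * → l++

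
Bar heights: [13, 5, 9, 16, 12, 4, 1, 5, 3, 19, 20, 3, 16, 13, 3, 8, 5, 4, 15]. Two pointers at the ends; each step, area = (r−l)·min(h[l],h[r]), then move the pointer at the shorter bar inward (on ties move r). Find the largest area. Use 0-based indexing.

[0,18] min(13,15)*18=234 best=234 * → l++
[1,18] min(5,15)*17=85 best=234 → l++
[2,18] min(9,15)*16=144 best=234 → l++
[3,18] min(16,15)*15=225 best=234 → r--
[3,17] min(16,4)*14=56 best=234 → r--
[3,16] min(16,5)*13=65 best=234 → r--
[3,15] min(16,8)*12=96 best=234 → r--
[3,14] min(16,3)*11=33 best=234 → r--
[3,13] min(16,13)*10=130 best=234 → r--
[3,12] min(16,16)*9=144 best=234 → r--
[3,11] min(16,3)*8=24 best=234 → r--
[3,10] min(16,20)*7=112 best=234 → l++
[4,10] min(12,20)*6=72 best=234 → l++
[5,10] min(4,20)*5=20 best=234 → l++
[6,10] min(1,20)*4=4 best=234 → l++
[7,10] min(5,20)*3=15 best=234 → l++
[8,10] min(3,20)*2=6 best=234 → l++
[9,10] min(19,20)*1=19 best=234 → l++

max area = 234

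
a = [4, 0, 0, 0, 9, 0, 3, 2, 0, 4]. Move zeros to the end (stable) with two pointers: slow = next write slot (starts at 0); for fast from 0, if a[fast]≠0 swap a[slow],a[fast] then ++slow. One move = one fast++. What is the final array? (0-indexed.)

[4, 9, 3, 2, 4, 0, 0, 0, 0, 0]

(s=0,f=0) a[fast]=4≠0 swap→a[0]=4 → slow++,fast++
(s=1,f=1) a[fast]=0 → fast++
(s=1,f=2) a[fast]=0 → fast++
(s=1,f=3) a[fast]=0 → fast++
(s=1,f=4) a[fast]=9≠0 swap→a[1]=9 → slow++,fast++
(s=2,f=5) a[fast]=0 → fast++
(s=2,f=6) a[fast]=3≠0 swap→a[2]=3 → slow++,fast++
(s=3,f=7) a[fast]=2≠0 swap→a[3]=2 → slow++,fast++
(s=4,f=8) a[fast]=0 → fast++
(s=4,f=9) a[fast]=4≠0 swap→a[4]=4 → slow++,fast++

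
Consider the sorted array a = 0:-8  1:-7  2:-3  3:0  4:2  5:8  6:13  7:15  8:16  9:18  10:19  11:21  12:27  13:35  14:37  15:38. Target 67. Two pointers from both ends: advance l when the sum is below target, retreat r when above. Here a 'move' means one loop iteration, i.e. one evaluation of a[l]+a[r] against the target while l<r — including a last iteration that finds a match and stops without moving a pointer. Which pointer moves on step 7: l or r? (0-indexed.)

[0,15] -8+38=30 <67 → l++
[1,15] -7+38=31 <67 → l++
[2,15] -3+38=35 <67 → l++
[3,15] 0+38=38 <67 → l++
[4,15] 2+38=40 <67 → l++
[5,15] 8+38=46 <67 → l++
[6,15] 13+38=51 <67 → l++

l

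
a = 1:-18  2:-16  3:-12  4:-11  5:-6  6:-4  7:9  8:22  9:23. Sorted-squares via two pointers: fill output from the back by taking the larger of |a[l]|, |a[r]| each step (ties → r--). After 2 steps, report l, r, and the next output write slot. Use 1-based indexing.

l=1 r=9: |-18|<=|23| out[9]=529, r--
l=1 r=8: |-18|<=|22| out[8]=484, r--

l=1, r=7, next write slot=7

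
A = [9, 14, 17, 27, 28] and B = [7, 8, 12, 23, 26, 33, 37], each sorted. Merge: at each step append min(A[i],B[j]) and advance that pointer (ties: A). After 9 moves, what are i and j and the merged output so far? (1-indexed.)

i=5, j=6, merged so far=[7, 8, 9, 12, 14, 17, 23, 26, 27]

[i=1,j=1] A[i]=9>B[j]=7 take 7 → j++
[i=1,j=2] A[i]=9>B[j]=8 take 8 → j++
[i=1,j=3] A[i]=9<=B[j]=12 take 9 → i++
[i=2,j=3] A[i]=14>B[j]=12 take 12 → j++
[i=2,j=4] A[i]=14<=B[j]=23 take 14 → i++
[i=3,j=4] A[i]=17<=B[j]=23 take 17 → i++
[i=4,j=4] A[i]=27>B[j]=23 take 23 → j++
[i=4,j=5] A[i]=27>B[j]=26 take 26 → j++
[i=4,j=6] A[i]=27<=B[j]=33 take 27 → i++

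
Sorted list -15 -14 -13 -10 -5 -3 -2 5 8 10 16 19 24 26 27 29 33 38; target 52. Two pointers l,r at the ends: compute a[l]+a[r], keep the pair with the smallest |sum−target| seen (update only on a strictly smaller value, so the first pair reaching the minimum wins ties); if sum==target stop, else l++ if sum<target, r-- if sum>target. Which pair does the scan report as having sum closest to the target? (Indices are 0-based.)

l=0 r=17: -15+38=23 d=29 *, l++
l=1 r=17: -14+38=24 d=28 *, l++
l=2 r=17: -13+38=25 d=27 *, l++
l=3 r=17: -10+38=28 d=24 *, l++
l=4 r=17: -5+38=33 d=19 *, l++
l=5 r=17: -3+38=35 d=17 *, l++
l=6 r=17: -2+38=36 d=16 *, l++
l=7 r=17: 5+38=43 d=9 *, l++
l=8 r=17: 8+38=46 d=6 *, l++
l=9 r=17: 10+38=48 d=4 *, l++
l=10 r=17: 16+38=54 d=2 *, r--
l=10 r=16: 16+33=49 d=3, l++
l=11 r=16: 19+33=52 d=0 *, stop

pair (19, 33) with sum 52 (|Δ|=0)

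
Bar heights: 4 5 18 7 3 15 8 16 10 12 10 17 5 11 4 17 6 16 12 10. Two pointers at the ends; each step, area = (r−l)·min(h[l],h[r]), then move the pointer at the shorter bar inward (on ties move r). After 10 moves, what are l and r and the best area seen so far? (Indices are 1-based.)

l=1 r=20: min(4,10)*19=76 best=76 *, l++
l=2 r=20: min(5,10)*18=90 best=90 *, l++
l=3 r=20: min(18,10)*17=170 best=170 *, r--
l=3 r=19: min(18,12)*16=192 best=192 *, r--
l=3 r=18: min(18,16)*15=240 best=240 *, r--
l=3 r=17: min(18,6)*14=84 best=240, r--
l=3 r=16: min(18,17)*13=221 best=240, r--
l=3 r=15: min(18,4)*12=48 best=240, r--
l=3 r=14: min(18,11)*11=121 best=240, r--
l=3 r=13: min(18,5)*10=50 best=240, r--

l=3, r=12, best area=240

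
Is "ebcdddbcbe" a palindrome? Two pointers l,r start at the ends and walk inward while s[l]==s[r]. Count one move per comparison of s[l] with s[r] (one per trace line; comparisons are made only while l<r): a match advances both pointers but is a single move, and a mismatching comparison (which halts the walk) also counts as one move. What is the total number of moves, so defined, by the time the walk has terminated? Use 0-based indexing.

4 moves

[0,9] 'e'=='e' → l++,r--
[1,8] 'b'=='b' → l++,r--
[2,7] 'c'=='c' → l++,r--
[3,6] 'd'!='b' → stop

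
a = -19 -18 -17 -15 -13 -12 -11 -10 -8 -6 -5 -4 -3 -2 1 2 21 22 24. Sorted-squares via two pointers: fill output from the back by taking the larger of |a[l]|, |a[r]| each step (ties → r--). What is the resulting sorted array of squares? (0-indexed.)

[1, 4, 4, 9, 16, 25, 36, 64, 100, 121, 144, 169, 225, 289, 324, 361, 441, 484, 576]

[0,18] |-19|<=|24| out[18]=576 → r--
[0,17] |-19|<=|22| out[17]=484 → r--
[0,16] |-19|<=|21| out[16]=441 → r--
[0,15] |-19|>|2| out[15]=361 → l++
[1,15] |-18|>|2| out[14]=324 → l++
[2,15] |-17|>|2| out[13]=289 → l++
[3,15] |-15|>|2| out[12]=225 → l++
[4,15] |-13|>|2| out[11]=169 → l++
[5,15] |-12|>|2| out[10]=144 → l++
[6,15] |-11|>|2| out[9]=121 → l++
[7,15] |-10|>|2| out[8]=100 → l++
[8,15] |-8|>|2| out[7]=64 → l++
[9,15] |-6|>|2| out[6]=36 → l++
[10,15] |-5|>|2| out[5]=25 → l++
[11,15] |-4|>|2| out[4]=16 → l++
[12,15] |-3|>|2| out[3]=9 → l++
[13,15] |-2|<=|2| out[2]=4 → r--
[13,14] |-2|>|1| out[1]=4 → l++
[14,14] |1|<=|1| out[0]=1 → r--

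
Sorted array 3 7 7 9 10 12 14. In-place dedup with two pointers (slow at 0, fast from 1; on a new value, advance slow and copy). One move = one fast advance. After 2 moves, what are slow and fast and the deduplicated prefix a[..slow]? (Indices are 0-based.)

(s=0,f=1) a[fast]=7≠a[slow]=3 write a[1]=7 → slow++,fast++
(s=1,f=2) a[fast]=7=a[slow] dup → fast++

slow=1, fast=3, prefix=[3, 7]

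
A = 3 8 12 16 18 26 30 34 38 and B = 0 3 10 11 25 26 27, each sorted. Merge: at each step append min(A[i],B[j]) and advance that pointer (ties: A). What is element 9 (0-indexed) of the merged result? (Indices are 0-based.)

merged[9] = 25

[i=0,j=0] A[i]=3>B[j]=0 take 0 → j++
[i=0,j=1] A[i]=3<=B[j]=3 take 3 → i++
[i=1,j=1] A[i]=8>B[j]=3 take 3 → j++
[i=1,j=2] A[i]=8<=B[j]=10 take 8 → i++
[i=2,j=2] A[i]=12>B[j]=10 take 10 → j++
[i=2,j=3] A[i]=12>B[j]=11 take 11 → j++
[i=2,j=4] A[i]=12<=B[j]=25 take 12 → i++
[i=3,j=4] A[i]=16<=B[j]=25 take 16 → i++
[i=4,j=4] A[i]=18<=B[j]=25 take 18 → i++
[i=5,j=4] A[i]=26>B[j]=25 take 25 → j++
[i=5,j=5] A[i]=26<=B[j]=26 take 26 → i++
[i=6,j=5] A[i]=30>B[j]=26 take 26 → j++
[i=6,j=6] A[i]=30>B[j]=27 take 27 → j++
[i=6,j=7] B done, take A[i]=30 → i++
[i=7,j=7] B done, take A[i]=34 → i++
[i=8,j=7] B done, take A[i]=38 → i++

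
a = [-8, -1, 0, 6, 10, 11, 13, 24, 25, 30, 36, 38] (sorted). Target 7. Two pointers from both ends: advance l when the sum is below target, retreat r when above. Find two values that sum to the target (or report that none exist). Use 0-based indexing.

no pair

[0,11] -8+38=30 >7 → r--
[0,10] -8+36=28 >7 → r--
[0,9] -8+30=22 >7 → r--
[0,8] -8+25=17 >7 → r--
[0,7] -8+24=16 >7 → r--
[0,6] -8+13=5 <7 → l++
[1,6] -1+13=12 >7 → r--
[1,5] -1+11=10 >7 → r--
[1,4] -1+10=9 >7 → r--
[1,3] -1+6=5 <7 → l++
[2,3] 0+6=6 <7 → l++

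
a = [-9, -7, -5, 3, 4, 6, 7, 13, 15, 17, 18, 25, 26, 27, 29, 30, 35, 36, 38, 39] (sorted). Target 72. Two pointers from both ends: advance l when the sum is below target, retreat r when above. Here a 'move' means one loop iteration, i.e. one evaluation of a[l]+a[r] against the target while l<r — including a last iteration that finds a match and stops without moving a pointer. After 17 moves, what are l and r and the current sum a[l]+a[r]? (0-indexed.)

l=16, r=18, sum=73

l=0 r=19: -9+39=30 <72, l++
l=1 r=19: -7+39=32 <72, l++
l=2 r=19: -5+39=34 <72, l++
l=3 r=19: 3+39=42 <72, l++
l=4 r=19: 4+39=43 <72, l++
l=5 r=19: 6+39=45 <72, l++
l=6 r=19: 7+39=46 <72, l++
l=7 r=19: 13+39=52 <72, l++
l=8 r=19: 15+39=54 <72, l++
l=9 r=19: 17+39=56 <72, l++
l=10 r=19: 18+39=57 <72, l++
l=11 r=19: 25+39=64 <72, l++
l=12 r=19: 26+39=65 <72, l++
l=13 r=19: 27+39=66 <72, l++
l=14 r=19: 29+39=68 <72, l++
l=15 r=19: 30+39=69 <72, l++
l=16 r=19: 35+39=74 >72, r--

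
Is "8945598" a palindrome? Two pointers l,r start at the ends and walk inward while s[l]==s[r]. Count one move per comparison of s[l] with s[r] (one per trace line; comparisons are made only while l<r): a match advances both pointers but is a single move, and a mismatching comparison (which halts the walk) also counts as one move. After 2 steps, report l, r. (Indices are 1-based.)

l=3, r=5

[1,7] '8'=='8' → l++,r--
[2,6] '9'=='9' → l++,r--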